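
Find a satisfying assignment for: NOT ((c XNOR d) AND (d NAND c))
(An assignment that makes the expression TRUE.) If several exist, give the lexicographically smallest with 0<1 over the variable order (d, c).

d=0, c=1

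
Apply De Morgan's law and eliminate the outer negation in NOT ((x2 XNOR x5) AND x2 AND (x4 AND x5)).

NOT (x2 XNOR x5) OR NOT x2 OR NOT (x4 AND x5)
De Morgan's: NOT(AND of terms) = OR of negations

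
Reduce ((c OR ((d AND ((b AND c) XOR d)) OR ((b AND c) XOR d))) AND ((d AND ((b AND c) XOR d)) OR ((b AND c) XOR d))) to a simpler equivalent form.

By absorption (E AND (E OR v) = E) then absorption (E OR (E AND v) = E):
= ((b AND c) XOR d)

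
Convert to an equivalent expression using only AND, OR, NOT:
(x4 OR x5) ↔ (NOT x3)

((x4 OR x5) AND (NOT x3)) OR (NOT (x4 OR x5) AND x3)
(Biconditional = both true or both false)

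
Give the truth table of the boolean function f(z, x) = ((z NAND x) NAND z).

z | x | Output
--------------
0 | 0 | 1
0 | 1 | 1
1 | 0 | 0
1 | 1 | 1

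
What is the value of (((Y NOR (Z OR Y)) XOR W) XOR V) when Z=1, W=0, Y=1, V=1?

Substituting: (((1 NOR (1 OR 1)) XOR 0) XOR 1)
= 1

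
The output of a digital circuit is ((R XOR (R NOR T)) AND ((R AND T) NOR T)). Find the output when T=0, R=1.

Substituting: ((1 XOR (1 NOR 0)) AND ((1 AND 0) NOR 0))
= 1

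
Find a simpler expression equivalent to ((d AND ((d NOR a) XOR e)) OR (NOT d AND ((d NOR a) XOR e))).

By distribution ((E AND v) OR (E AND NOT v) = E):
= ((d NOR a) XOR e)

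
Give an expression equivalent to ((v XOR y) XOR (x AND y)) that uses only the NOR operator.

((((((((v NOR y) NOR (v NOR y)) NOR ((v NOR y) NOR (v NOR y))) NOR ((((v NOR v) NOR (y NOR y)) NOR ((v NOR v) NOR (y NOR y))) NOR (((v NOR v) NOR (y NOR y)) NOR ((v NOR v) NOR (y NOR y))))) NOR ((x NOR x) NOR (y NOR y))) NOR (((((v NOR y) NOR (v NOR y)) NOR ((v NOR y) NOR (v NOR y))) NOR ((((v NOR v) NOR (y NOR y)) NOR ((v NOR v) NOR (y NOR y))) NOR (((v NOR v) NOR (y NOR y)) NOR ((v NOR v) NOR (y NOR y))))) NOR ((x NOR x) NOR (y NOR y)))) NOR ((((((v NOR y) NOR (v NOR y)) NOR ((v NOR y) NOR (v NOR y))) NOR ((((v NOR v) NOR (y NOR y)) NOR ((v NOR v) NOR (y NOR y))) NOR (((v NOR v) NOR (y NOR y)) NOR ((v NOR v) NOR (y NOR y))))) NOR ((x NOR x) NOR (y NOR y))) NOR (((((v NOR y) NOR (v NOR y)) NOR ((v NOR y) NOR (v NOR y))) NOR ((((v NOR v) NOR (y NOR y)) NOR ((v NOR v) NOR (y NOR y))) NOR (((v NOR v) NOR (y NOR y)) NOR ((v NOR v) NOR (y NOR y))))) NOR ((x NOR x) NOR (y NOR y))))) NOR ((((((((v NOR y) NOR (v NOR y)) NOR ((v NOR y) NOR (v NOR y))) NOR ((((v NOR v) NOR (y NOR y)) NOR ((v NOR v) NOR (y NOR y))) NOR (((v NOR v) NOR (y NOR y)) NOR ((v NOR v) NOR (y NOR y))))) NOR ((((v NOR y) NOR (v NOR y)) NOR ((v NOR y) NOR (v NOR y))) NOR ((((v NOR v) NOR (y NOR y)) NOR ((v NOR v) NOR (y NOR y))) NOR (((v NOR v) NOR (y NOR y)) NOR ((v NOR v) NOR (y NOR y)))))) NOR (((x NOR x) NOR (y NOR y)) NOR ((x NOR x) NOR (y NOR y)))) NOR ((((((v NOR y) NOR (v NOR y)) NOR ((v NOR y) NOR (v NOR y))) NOR ((((v NOR v) NOR (y NOR y)) NOR ((v NOR v) NOR (y NOR y))) NOR (((v NOR v) NOR (y NOR y)) NOR ((v NOR v) NOR (y NOR y))))) NOR ((((v NOR y) NOR (v NOR y)) NOR ((v NOR y) NOR (v NOR y))) NOR ((((v NOR v) NOR (y NOR y)) NOR ((v NOR v) NOR (y NOR y))) NOR (((v NOR v) NOR (y NOR y)) NOR ((v NOR v) NOR (y NOR y)))))) NOR (((x NOR x) NOR (y NOR y)) NOR ((x NOR x) NOR (y NOR y))))) NOR (((((((v NOR y) NOR (v NOR y)) NOR ((v NOR y) NOR (v NOR y))) NOR ((((v NOR v) NOR (y NOR y)) NOR ((v NOR v) NOR (y NOR y))) NOR (((v NOR v) NOR (y NOR y)) NOR ((v NOR v) NOR (y NOR y))))) NOR ((((v NOR y) NOR (v NOR y)) NOR ((v NOR y) NOR (v NOR y))) NOR ((((v NOR v) NOR (y NOR y)) NOR ((v NOR v) NOR (y NOR y))) NOR (((v NOR v) NOR (y NOR y)) NOR ((v NOR v) NOR (y NOR y)))))) NOR (((x NOR x) NOR (y NOR y)) NOR ((x NOR x) NOR (y NOR y)))) NOR ((((((v NOR y) NOR (v NOR y)) NOR ((v NOR y) NOR (v NOR y))) NOR ((((v NOR v) NOR (y NOR y)) NOR ((v NOR v) NOR (y NOR y))) NOR (((v NOR v) NOR (y NOR y)) NOR ((v NOR v) NOR (y NOR y))))) NOR ((((v NOR y) NOR (v NOR y)) NOR ((v NOR y) NOR (v NOR y))) NOR ((((v NOR v) NOR (y NOR y)) NOR ((v NOR v) NOR (y NOR y))) NOR (((v NOR v) NOR (y NOR y)) NOR ((v NOR v) NOR (y NOR y)))))) NOR (((x NOR x) NOR (y NOR y)) NOR ((x NOR x) NOR (y NOR y)))))))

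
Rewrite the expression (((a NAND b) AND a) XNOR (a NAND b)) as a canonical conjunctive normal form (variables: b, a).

(b OR a) AND (NOT b OR a)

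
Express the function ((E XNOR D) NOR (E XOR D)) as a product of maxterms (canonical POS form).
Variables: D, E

ΠM(0, 1, 2, 3) = (D OR E) AND (D OR NOT E) AND (NOT D OR E) AND (NOT D OR NOT E)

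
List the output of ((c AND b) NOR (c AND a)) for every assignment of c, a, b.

c | a | b | Output
------------------
0 | 0 | 0 | 1
0 | 0 | 1 | 1
0 | 1 | 0 | 1
0 | 1 | 1 | 1
1 | 0 | 0 | 1
1 | 0 | 1 | 0
1 | 1 | 0 | 0
1 | 1 | 1 | 0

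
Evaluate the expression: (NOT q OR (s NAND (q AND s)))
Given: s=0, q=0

Substituting: (NOT 0 OR (0 NAND (0 AND 0)))
= 1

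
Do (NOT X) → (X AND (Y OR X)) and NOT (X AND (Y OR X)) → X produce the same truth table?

Yes, Contrapositive is always equivalent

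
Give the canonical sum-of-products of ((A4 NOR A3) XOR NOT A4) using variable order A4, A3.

Σm(1) = (NOT A4 AND A3)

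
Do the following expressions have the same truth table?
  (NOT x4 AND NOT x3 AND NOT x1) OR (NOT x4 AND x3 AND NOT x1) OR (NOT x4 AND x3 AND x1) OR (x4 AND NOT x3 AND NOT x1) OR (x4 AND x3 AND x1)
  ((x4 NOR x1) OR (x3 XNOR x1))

Yes, they are equivalent — the two output columns agree on all 8 assignments:
x4 | x3 | x1 | Expression 1 | Expression 2
------------------------------------------
0 | 0 | 0 | 1 | 1
0 | 0 | 1 | 0 | 0
0 | 1 | 0 | 1 | 1
0 | 1 | 1 | 1 | 1
1 | 0 | 0 | 1 | 1
1 | 0 | 1 | 0 | 0
1 | 1 | 0 | 0 | 0
1 | 1 | 1 | 1 | 1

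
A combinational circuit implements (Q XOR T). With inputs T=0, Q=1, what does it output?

Substituting: (1 XOR 0)
= 1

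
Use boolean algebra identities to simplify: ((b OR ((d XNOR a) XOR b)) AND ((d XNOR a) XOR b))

By absorption (E AND (E OR v) = E):
= ((d XNOR a) XOR b)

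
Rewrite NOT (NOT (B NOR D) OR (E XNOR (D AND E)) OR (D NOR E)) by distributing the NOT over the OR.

(B NOR D) AND NOT (E XNOR (D AND E)) AND NOT (D NOR E)
De Morgan's: NOT(OR of terms) = AND of negations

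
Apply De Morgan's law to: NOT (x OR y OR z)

NOT x AND NOT y AND NOT z
De Morgan's: NOT(OR of terms) = AND of negations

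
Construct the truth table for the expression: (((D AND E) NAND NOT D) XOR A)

D | E | A | Output
------------------
0 | 0 | 0 | 1
0 | 0 | 1 | 0
0 | 1 | 0 | 1
0 | 1 | 1 | 0
1 | 0 | 0 | 1
1 | 0 | 1 | 0
1 | 1 | 0 | 1
1 | 1 | 1 | 0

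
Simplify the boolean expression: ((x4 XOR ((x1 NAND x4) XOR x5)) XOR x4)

By XOR self-cancellation ((E XOR v) XOR v = E):
= ((x1 NAND x4) XOR x5)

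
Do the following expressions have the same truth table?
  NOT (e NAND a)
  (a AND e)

Yes, they are equivalent — the two output columns agree on all 4 assignments:
a | e | Expression 1 | Expression 2
-----------------------------------
0 | 0 | 0 | 0
0 | 1 | 0 | 0
1 | 0 | 0 | 0
1 | 1 | 1 | 1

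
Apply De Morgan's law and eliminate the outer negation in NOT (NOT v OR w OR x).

v AND NOT w AND NOT x
De Morgan's: NOT(OR of terms) = AND of negations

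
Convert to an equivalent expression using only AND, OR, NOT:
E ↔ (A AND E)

(E AND (A AND E)) OR (NOT E AND NOT (A AND E))
(Biconditional = both true or both false)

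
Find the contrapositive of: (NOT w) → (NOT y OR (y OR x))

Contrapositive: NOT (NOT y OR (y OR x)) → w
Note: A statement and its contrapositive are logically equivalent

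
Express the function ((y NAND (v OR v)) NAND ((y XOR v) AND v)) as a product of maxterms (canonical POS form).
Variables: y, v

ΠM(1) = (y OR NOT v)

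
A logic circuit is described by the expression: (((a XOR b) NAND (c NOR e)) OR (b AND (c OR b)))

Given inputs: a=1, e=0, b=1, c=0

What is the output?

Substituting: (((1 XOR 1) NAND (0 NOR 0)) OR (1 AND (0 OR 1)))
= 1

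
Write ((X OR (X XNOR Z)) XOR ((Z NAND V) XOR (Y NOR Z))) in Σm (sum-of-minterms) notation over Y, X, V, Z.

Σm(0, 1, 2, 4, 6, 7, 9, 15) = (NOT Y AND NOT X AND NOT V AND NOT Z) OR (NOT Y AND NOT X AND NOT V AND Z) OR (NOT Y AND NOT X AND V AND NOT Z) OR (NOT Y AND X AND NOT V AND NOT Z) OR (NOT Y AND X AND V AND NOT Z) OR (NOT Y AND X AND V AND Z) OR (Y AND NOT X AND NOT V AND Z) OR (Y AND X AND V AND Z)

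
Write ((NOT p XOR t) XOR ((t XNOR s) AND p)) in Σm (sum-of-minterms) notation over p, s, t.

Σm(0, 2, 4, 5) = (NOT p AND NOT s AND NOT t) OR (NOT p AND s AND NOT t) OR (p AND NOT s AND NOT t) OR (p AND NOT s AND t)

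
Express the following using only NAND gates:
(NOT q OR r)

(((q NAND q) NAND (q NAND q)) NAND (r NAND r))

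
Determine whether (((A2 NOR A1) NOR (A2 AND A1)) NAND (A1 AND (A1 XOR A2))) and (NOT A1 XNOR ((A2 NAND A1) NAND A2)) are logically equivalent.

No. Counterexample: with A2=1, A1=0, Expression 1 = 1 but Expression 2 = 0.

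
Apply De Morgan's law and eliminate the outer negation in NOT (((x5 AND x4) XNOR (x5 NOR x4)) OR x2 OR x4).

NOT ((x5 AND x4) XNOR (x5 NOR x4)) AND NOT x2 AND NOT x4
De Morgan's: NOT(OR of terms) = AND of negations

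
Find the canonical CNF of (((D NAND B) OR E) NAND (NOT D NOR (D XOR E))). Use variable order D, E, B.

(NOT D OR NOT E OR B) AND (NOT D OR NOT E OR NOT B)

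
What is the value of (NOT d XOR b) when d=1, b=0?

Substituting: (NOT 1 XOR 0)
= 0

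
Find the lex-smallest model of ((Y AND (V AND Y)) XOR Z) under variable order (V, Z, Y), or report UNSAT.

V=0, Z=1, Y=0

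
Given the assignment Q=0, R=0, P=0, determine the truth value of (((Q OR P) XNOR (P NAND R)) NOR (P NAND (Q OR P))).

Substituting: (((0 OR 0) XNOR (0 NAND 0)) NOR (0 NAND (0 OR 0)))
= 0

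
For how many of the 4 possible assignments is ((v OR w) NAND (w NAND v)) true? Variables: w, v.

Satisfying assignments: (0,0), (1,1)
Count: 2 out of 4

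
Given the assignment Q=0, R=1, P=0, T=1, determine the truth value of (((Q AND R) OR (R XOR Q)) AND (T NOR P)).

Substituting: (((0 AND 1) OR (1 XOR 0)) AND (1 NOR 0))
= 0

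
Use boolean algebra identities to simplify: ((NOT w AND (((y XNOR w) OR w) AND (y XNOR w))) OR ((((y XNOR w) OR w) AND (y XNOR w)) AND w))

By distribution ((E AND v) OR (E AND NOT v) = E) then absorption (E AND (E OR v) = E):
= (y XNOR w)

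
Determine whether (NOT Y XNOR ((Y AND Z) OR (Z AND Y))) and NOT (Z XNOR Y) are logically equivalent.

No. Counterexample: with Y=0, Z=1, Expression 1 = 0 but Expression 2 = 1.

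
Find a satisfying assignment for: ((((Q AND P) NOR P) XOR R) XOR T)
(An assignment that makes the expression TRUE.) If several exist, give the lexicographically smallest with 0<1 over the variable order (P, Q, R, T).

P=0, Q=0, R=0, T=0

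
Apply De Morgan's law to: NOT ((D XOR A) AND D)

NOT (D XOR A) OR NOT D
De Morgan's: NOT(AND of terms) = OR of negations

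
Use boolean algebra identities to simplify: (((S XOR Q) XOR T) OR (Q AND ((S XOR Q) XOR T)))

By absorption (E OR (E AND v) = E):
= ((S XOR Q) XOR T)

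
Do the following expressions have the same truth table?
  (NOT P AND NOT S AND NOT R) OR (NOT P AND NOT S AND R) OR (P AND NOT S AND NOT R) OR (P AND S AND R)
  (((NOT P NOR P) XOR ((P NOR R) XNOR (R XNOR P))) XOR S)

Yes, they are equivalent — the two output columns agree on all 8 assignments:
P | S | R | Expression 1 | Expression 2
---------------------------------------
0 | 0 | 0 | 1 | 1
0 | 0 | 1 | 1 | 1
0 | 1 | 0 | 0 | 0
0 | 1 | 1 | 0 | 0
1 | 0 | 0 | 1 | 1
1 | 0 | 1 | 0 | 0
1 | 1 | 0 | 0 | 0
1 | 1 | 1 | 1 | 1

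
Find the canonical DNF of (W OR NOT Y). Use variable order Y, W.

(NOT Y AND NOT W) OR (NOT Y AND W) OR (Y AND W)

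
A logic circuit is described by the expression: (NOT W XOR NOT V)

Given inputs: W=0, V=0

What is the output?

Substituting: (NOT 0 XOR NOT 0)
= 0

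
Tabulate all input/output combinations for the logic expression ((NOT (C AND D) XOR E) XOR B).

E | B | D | C | Output
----------------------
0 | 0 | 0 | 0 | 1
0 | 0 | 0 | 1 | 1
0 | 0 | 1 | 0 | 1
0 | 0 | 1 | 1 | 0
0 | 1 | 0 | 0 | 0
0 | 1 | 0 | 1 | 0
0 | 1 | 1 | 0 | 0
0 | 1 | 1 | 1 | 1
1 | 0 | 0 | 0 | 0
1 | 0 | 0 | 1 | 0
1 | 0 | 1 | 0 | 0
1 | 0 | 1 | 1 | 1
1 | 1 | 0 | 0 | 1
1 | 1 | 0 | 1 | 1
1 | 1 | 1 | 0 | 1
1 | 1 | 1 | 1 | 0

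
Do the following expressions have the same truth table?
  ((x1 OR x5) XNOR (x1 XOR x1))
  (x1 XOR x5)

No. Counterexample: with x5=0, x1=0, Expression 1 = 1 but Expression 2 = 0.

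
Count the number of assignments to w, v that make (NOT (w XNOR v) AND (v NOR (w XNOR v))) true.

Satisfying assignments: (1,0)
Count: 1 out of 4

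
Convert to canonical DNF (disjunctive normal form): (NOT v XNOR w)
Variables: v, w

(NOT v AND w) OR (v AND NOT w)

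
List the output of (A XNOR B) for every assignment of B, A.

B | A | Output
--------------
0 | 0 | 1
0 | 1 | 0
1 | 0 | 0
1 | 1 | 1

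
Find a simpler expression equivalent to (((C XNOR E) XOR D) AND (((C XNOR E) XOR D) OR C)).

By absorption (E AND (E OR v) = E):
= ((C XNOR E) XOR D)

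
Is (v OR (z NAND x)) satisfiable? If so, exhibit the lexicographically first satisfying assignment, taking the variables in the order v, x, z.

v=0, x=0, z=0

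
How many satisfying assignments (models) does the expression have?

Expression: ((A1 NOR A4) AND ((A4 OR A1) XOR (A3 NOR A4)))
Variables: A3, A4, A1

Satisfying assignments: (0,0,0)
Count: 1 out of 8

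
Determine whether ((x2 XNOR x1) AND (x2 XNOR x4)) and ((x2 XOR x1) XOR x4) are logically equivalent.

No. Counterexample: with x2=0, x4=0, x1=0, Expression 1 = 1 but Expression 2 = 0.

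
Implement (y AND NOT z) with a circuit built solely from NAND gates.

((y NAND (z NAND z)) NAND (y NAND (z NAND z)))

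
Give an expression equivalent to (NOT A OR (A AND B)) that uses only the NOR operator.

(((A NOR A) NOR ((A NOR A) NOR (B NOR B))) NOR ((A NOR A) NOR ((A NOR A) NOR (B NOR B))))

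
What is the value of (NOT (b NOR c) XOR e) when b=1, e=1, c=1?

Substituting: (NOT (1 NOR 1) XOR 1)
= 0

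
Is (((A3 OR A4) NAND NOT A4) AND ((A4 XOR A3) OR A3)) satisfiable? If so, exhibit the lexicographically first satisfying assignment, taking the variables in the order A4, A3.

A4=1, A3=0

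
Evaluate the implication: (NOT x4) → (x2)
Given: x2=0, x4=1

Antecedent (NOT x4) = 0; consequent (x2) = 0.
0 → 0 = 1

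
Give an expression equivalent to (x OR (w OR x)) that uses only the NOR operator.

((x NOR ((w NOR x) NOR (w NOR x))) NOR (x NOR ((w NOR x) NOR (w NOR x))))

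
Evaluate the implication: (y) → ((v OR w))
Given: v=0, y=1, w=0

Antecedent (y) = 1; consequent ((v OR w)) = 0.
1 → 0 = 0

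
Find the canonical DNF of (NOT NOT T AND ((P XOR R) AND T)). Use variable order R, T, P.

(NOT R AND T AND P) OR (R AND T AND NOT P)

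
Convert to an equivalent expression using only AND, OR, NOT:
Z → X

NOT Z OR X
(Implication elimination: A → B = NOT A OR B)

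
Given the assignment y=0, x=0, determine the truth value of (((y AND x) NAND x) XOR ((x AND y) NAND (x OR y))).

Substituting: (((0 AND 0) NAND 0) XOR ((0 AND 0) NAND (0 OR 0)))
= 0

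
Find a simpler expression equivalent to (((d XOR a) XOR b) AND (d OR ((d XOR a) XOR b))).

By absorption (E AND (E OR v) = E):
= ((d XOR a) XOR b)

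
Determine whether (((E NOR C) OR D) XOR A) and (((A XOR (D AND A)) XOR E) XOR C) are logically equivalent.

No. Counterexample: with D=0, E=0, C=0, A=0, Expression 1 = 1 but Expression 2 = 0.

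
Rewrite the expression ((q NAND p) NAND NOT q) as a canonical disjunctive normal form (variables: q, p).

(q AND NOT p) OR (q AND p)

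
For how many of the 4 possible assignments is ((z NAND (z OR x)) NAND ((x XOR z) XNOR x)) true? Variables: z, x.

Satisfying assignments: (1,0), (1,1)
Count: 2 out of 4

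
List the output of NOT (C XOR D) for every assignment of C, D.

C | D | Output
--------------
0 | 0 | 1
0 | 1 | 0
1 | 0 | 0
1 | 1 | 1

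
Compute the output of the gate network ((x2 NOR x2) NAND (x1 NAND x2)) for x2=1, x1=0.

Substituting: ((1 NOR 1) NAND (0 NAND 1))
= 1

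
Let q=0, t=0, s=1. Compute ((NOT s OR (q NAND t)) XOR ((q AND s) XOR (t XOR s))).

Substituting: ((NOT 1 OR (0 NAND 0)) XOR ((0 AND 1) XOR (0 XOR 1)))
= 0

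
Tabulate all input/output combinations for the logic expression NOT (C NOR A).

C | A | Output
--------------
0 | 0 | 0
0 | 1 | 1
1 | 0 | 1
1 | 1 | 1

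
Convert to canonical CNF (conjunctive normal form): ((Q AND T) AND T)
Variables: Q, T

(Q OR T) AND (Q OR NOT T) AND (NOT Q OR T)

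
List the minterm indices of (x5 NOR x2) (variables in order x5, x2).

Σm(0) = (NOT x5 AND NOT x2)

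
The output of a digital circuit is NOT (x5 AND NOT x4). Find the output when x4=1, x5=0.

Substituting: NOT (0 AND NOT 1)
= 1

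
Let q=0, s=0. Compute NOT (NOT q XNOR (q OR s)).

Substituting: NOT (NOT 0 XNOR (0 OR 0))
= 1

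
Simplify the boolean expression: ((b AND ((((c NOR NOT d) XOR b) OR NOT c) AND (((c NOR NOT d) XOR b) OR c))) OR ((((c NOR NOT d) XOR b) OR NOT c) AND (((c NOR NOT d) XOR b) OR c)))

By absorption (E OR (E AND v) = E) then distribution ((E OR v) AND (E OR NOT v) = E):
= ((c NOR NOT d) XOR b)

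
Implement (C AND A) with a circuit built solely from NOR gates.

((C NOR C) NOR (A NOR A))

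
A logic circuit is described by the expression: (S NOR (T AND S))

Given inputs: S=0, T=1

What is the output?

Substituting: (0 NOR (1 AND 0))
= 1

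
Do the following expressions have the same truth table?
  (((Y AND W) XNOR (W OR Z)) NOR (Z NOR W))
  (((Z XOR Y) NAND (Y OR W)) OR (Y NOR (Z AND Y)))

No. Counterexample: with Z=0, W=0, Y=0, Expression 1 = 0 but Expression 2 = 1.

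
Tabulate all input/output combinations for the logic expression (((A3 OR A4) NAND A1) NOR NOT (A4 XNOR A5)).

A3 | A1 | A5 | A4 | Output
--------------------------
0 | 0 | 0 | 0 | 0
0 | 0 | 0 | 1 | 0
0 | 0 | 1 | 0 | 0
0 | 0 | 1 | 1 | 0
0 | 1 | 0 | 0 | 0
0 | 1 | 0 | 1 | 0
0 | 1 | 1 | 0 | 0
0 | 1 | 1 | 1 | 1
1 | 0 | 0 | 0 | 0
1 | 0 | 0 | 1 | 0
1 | 0 | 1 | 0 | 0
1 | 0 | 1 | 1 | 0
1 | 1 | 0 | 0 | 1
1 | 1 | 0 | 1 | 0
1 | 1 | 1 | 0 | 0
1 | 1 | 1 | 1 | 1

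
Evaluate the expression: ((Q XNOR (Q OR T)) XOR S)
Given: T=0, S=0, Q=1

Substituting: ((1 XNOR (1 OR 0)) XOR 0)
= 1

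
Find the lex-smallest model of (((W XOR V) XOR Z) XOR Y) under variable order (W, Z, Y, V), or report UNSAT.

W=0, Z=0, Y=0, V=1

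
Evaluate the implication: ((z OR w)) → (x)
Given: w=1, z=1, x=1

Antecedent ((z OR w)) = 1; consequent (x) = 1.
1 → 1 = 1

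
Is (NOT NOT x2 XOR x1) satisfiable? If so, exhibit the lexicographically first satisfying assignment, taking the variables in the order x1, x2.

x1=0, x2=1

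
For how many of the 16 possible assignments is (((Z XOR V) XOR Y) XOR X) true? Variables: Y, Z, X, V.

Satisfying assignments: (0,0,0,1), (0,0,1,0), (0,1,0,0), (0,1,1,1), (1,0,0,0), (1,0,1,1), (1,1,0,1), (1,1,1,0)
Count: 8 out of 16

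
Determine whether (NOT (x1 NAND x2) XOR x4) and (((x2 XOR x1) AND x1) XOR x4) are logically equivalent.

No. Counterexample: with x4=0, x1=1, x2=0, Expression 1 = 0 but Expression 2 = 1.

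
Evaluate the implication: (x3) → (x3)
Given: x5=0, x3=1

Antecedent (x3) = 1; consequent (x3) = 1.
1 → 1 = 1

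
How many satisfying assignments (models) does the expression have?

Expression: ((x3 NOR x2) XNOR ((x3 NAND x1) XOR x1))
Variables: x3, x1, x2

Satisfying assignments: (0,0,0), (0,1,1)
Count: 2 out of 8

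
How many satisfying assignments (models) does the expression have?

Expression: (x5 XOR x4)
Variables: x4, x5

Satisfying assignments: (0,1), (1,0)
Count: 2 out of 4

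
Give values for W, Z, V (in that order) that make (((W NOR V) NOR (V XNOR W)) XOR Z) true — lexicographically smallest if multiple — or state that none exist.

W=0, Z=0, V=1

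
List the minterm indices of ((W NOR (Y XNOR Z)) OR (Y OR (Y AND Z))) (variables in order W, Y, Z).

Σm(1, 2, 3, 6, 7) = (NOT W AND NOT Y AND Z) OR (NOT W AND Y AND NOT Z) OR (NOT W AND Y AND Z) OR (W AND Y AND NOT Z) OR (W AND Y AND Z)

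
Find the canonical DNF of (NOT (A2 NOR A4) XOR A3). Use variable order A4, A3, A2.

(NOT A4 AND NOT A3 AND A2) OR (NOT A4 AND A3 AND NOT A2) OR (A4 AND NOT A3 AND NOT A2) OR (A4 AND NOT A3 AND A2)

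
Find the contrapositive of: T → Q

Contrapositive: NOT Q → NOT T
Note: A statement and its contrapositive are logically equivalent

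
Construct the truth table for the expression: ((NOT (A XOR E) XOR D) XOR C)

E | D | A | C | Output
----------------------
0 | 0 | 0 | 0 | 1
0 | 0 | 0 | 1 | 0
0 | 0 | 1 | 0 | 0
0 | 0 | 1 | 1 | 1
0 | 1 | 0 | 0 | 0
0 | 1 | 0 | 1 | 1
0 | 1 | 1 | 0 | 1
0 | 1 | 1 | 1 | 0
1 | 0 | 0 | 0 | 0
1 | 0 | 0 | 1 | 1
1 | 0 | 1 | 0 | 1
1 | 0 | 1 | 1 | 0
1 | 1 | 0 | 0 | 1
1 | 1 | 0 | 1 | 0
1 | 1 | 1 | 0 | 0
1 | 1 | 1 | 1 | 1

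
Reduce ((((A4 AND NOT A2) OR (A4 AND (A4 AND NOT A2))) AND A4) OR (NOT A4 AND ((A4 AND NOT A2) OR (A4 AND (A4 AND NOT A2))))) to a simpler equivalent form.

By distribution ((E AND v) OR (E AND NOT v) = E) then absorption (E OR (E AND v) = E):
= (A4 AND NOT A2)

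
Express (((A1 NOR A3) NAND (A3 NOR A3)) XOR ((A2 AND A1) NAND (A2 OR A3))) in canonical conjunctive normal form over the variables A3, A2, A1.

(A3 OR A2 OR NOT A1) AND (NOT A3 OR A2 OR A1) AND (NOT A3 OR A2 OR NOT A1) AND (NOT A3 OR NOT A2 OR A1)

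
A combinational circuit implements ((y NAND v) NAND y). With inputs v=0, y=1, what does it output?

Substituting: ((1 NAND 0) NAND 1)
= 0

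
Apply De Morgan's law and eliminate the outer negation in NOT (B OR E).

NOT B AND NOT E
De Morgan's: NOT(OR of terms) = AND of negations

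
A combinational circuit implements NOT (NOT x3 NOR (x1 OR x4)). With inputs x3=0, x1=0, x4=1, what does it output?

Substituting: NOT (NOT 0 NOR (0 OR 1))
= 1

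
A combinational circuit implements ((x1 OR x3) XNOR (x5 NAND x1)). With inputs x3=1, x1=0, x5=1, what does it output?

Substituting: ((0 OR 1) XNOR (1 NAND 0))
= 1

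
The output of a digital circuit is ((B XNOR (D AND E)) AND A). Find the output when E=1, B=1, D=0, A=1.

Substituting: ((1 XNOR (0 AND 1)) AND 1)
= 0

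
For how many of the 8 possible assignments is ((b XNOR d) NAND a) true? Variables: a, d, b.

Satisfying assignments: (0,0,0), (0,0,1), (0,1,0), (0,1,1), (1,0,1), (1,1,0)
Count: 6 out of 8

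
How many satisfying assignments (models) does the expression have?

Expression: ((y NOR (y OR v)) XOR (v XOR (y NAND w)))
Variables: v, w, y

Satisfying assignments: (0,0,1), (1,1,1)
Count: 2 out of 8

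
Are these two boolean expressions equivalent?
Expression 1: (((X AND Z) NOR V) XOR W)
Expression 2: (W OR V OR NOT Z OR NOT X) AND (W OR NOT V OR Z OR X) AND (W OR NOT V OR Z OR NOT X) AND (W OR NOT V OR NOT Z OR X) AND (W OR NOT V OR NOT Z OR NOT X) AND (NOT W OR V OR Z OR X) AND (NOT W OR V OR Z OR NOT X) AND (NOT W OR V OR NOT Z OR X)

Yes, they are equivalent — the two output columns agree on all 16 assignments:
W | V | Z | X | Expression 1 | Expression 2
-------------------------------------------
0 | 0 | 0 | 0 | 1 | 1
0 | 0 | 0 | 1 | 1 | 1
0 | 0 | 1 | 0 | 1 | 1
0 | 0 | 1 | 1 | 0 | 0
0 | 1 | 0 | 0 | 0 | 0
0 | 1 | 0 | 1 | 0 | 0
0 | 1 | 1 | 0 | 0 | 0
0 | 1 | 1 | 1 | 0 | 0
1 | 0 | 0 | 0 | 0 | 0
1 | 0 | 0 | 1 | 0 | 0
1 | 0 | 1 | 0 | 0 | 0
1 | 0 | 1 | 1 | 1 | 1
1 | 1 | 0 | 0 | 1 | 1
1 | 1 | 0 | 1 | 1 | 1
1 | 1 | 1 | 0 | 1 | 1
1 | 1 | 1 | 1 | 1 | 1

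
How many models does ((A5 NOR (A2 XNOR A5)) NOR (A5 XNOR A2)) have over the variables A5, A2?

Satisfying assignments: (1,0)
Count: 1 out of 4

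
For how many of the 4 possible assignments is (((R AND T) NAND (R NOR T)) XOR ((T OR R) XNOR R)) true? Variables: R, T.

Satisfying assignments: (0,1)
Count: 1 out of 4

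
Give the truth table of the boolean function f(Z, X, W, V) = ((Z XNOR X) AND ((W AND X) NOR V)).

Z | X | W | V | Output
----------------------
0 | 0 | 0 | 0 | 1
0 | 0 | 0 | 1 | 0
0 | 0 | 1 | 0 | 1
0 | 0 | 1 | 1 | 0
0 | 1 | 0 | 0 | 0
0 | 1 | 0 | 1 | 0
0 | 1 | 1 | 0 | 0
0 | 1 | 1 | 1 | 0
1 | 0 | 0 | 0 | 0
1 | 0 | 0 | 1 | 0
1 | 0 | 1 | 0 | 0
1 | 0 | 1 | 1 | 0
1 | 1 | 0 | 0 | 1
1 | 1 | 0 | 1 | 0
1 | 1 | 1 | 0 | 0
1 | 1 | 1 | 1 | 0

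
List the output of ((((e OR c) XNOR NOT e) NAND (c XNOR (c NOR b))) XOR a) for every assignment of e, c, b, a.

e | c | b | a | Output
----------------------
0 | 0 | 0 | 0 | 1
0 | 0 | 0 | 1 | 0
0 | 0 | 1 | 0 | 1
0 | 0 | 1 | 1 | 0
0 | 1 | 0 | 0 | 1
0 | 1 | 0 | 1 | 0
0 | 1 | 1 | 0 | 1
0 | 1 | 1 | 1 | 0
1 | 0 | 0 | 0 | 1
1 | 0 | 0 | 1 | 0
1 | 0 | 1 | 0 | 1
1 | 0 | 1 | 1 | 0
1 | 1 | 0 | 0 | 1
1 | 1 | 0 | 1 | 0
1 | 1 | 1 | 0 | 1
1 | 1 | 1 | 1 | 0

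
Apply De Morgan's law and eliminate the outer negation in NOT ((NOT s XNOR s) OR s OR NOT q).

NOT (NOT s XNOR s) AND NOT s AND q
De Morgan's: NOT(OR of terms) = AND of negations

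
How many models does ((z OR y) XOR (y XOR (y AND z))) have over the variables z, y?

Satisfying assignments: (1,0), (1,1)
Count: 2 out of 4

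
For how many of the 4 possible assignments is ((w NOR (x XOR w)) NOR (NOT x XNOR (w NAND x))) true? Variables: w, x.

Satisfying assignments: (0,1)
Count: 1 out of 4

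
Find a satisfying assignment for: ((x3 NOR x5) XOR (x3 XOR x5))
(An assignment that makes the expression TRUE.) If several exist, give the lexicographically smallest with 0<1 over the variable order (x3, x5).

x3=0, x5=0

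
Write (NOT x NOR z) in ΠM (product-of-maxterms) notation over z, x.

ΠM(0, 2, 3) = (z OR x) AND (NOT z OR x) AND (NOT z OR NOT x)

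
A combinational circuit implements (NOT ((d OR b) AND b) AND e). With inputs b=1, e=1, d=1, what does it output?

Substituting: (NOT ((1 OR 1) AND 1) AND 1)
= 0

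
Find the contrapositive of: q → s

Contrapositive: NOT s → NOT q
Note: A statement and its contrapositive are logically equivalent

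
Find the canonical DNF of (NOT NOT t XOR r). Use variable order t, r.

(NOT t AND r) OR (t AND NOT r)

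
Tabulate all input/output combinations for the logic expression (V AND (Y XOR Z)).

V | Z | Y | Output
------------------
0 | 0 | 0 | 0
0 | 0 | 1 | 0
0 | 1 | 0 | 0
0 | 1 | 1 | 0
1 | 0 | 0 | 0
1 | 0 | 1 | 1
1 | 1 | 0 | 1
1 | 1 | 1 | 0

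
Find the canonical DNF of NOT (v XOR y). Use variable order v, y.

(NOT v AND NOT y) OR (v AND y)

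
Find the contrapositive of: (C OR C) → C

Contrapositive: NOT C → NOT (C OR C)
Note: A statement and its contrapositive are logically equivalent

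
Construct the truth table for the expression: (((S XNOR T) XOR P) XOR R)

P | R | S | T | Output
----------------------
0 | 0 | 0 | 0 | 1
0 | 0 | 0 | 1 | 0
0 | 0 | 1 | 0 | 0
0 | 0 | 1 | 1 | 1
0 | 1 | 0 | 0 | 0
0 | 1 | 0 | 1 | 1
0 | 1 | 1 | 0 | 1
0 | 1 | 1 | 1 | 0
1 | 0 | 0 | 0 | 0
1 | 0 | 0 | 1 | 1
1 | 0 | 1 | 0 | 1
1 | 0 | 1 | 1 | 0
1 | 1 | 0 | 0 | 1
1 | 1 | 0 | 1 | 0
1 | 1 | 1 | 0 | 0
1 | 1 | 1 | 1 | 1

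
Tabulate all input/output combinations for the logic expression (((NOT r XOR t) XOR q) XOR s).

r | t | q | s | Output
----------------------
0 | 0 | 0 | 0 | 1
0 | 0 | 0 | 1 | 0
0 | 0 | 1 | 0 | 0
0 | 0 | 1 | 1 | 1
0 | 1 | 0 | 0 | 0
0 | 1 | 0 | 1 | 1
0 | 1 | 1 | 0 | 1
0 | 1 | 1 | 1 | 0
1 | 0 | 0 | 0 | 0
1 | 0 | 0 | 1 | 1
1 | 0 | 1 | 0 | 1
1 | 0 | 1 | 1 | 0
1 | 1 | 0 | 0 | 1
1 | 1 | 0 | 1 | 0
1 | 1 | 1 | 0 | 0
1 | 1 | 1 | 1 | 1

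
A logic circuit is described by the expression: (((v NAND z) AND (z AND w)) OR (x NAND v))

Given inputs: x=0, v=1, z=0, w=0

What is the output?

Substituting: (((1 NAND 0) AND (0 AND 0)) OR (0 NAND 1))
= 1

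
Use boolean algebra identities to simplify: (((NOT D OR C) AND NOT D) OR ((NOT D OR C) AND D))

By distribution ((E AND v) OR (E AND NOT v) = E):
= (NOT D OR C)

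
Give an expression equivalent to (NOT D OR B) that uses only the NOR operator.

(((D NOR D) NOR B) NOR ((D NOR D) NOR B))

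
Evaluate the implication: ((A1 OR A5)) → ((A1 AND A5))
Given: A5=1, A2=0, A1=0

Antecedent ((A1 OR A5)) = 1; consequent ((A1 AND A5)) = 0.
1 → 0 = 0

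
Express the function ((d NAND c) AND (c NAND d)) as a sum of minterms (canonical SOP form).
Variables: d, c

Σm(0, 1, 2) = (NOT d AND NOT c) OR (NOT d AND c) OR (d AND NOT c)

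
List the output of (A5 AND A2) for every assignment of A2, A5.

A2 | A5 | Output
----------------
0 | 0 | 0
0 | 1 | 0
1 | 0 | 0
1 | 1 | 1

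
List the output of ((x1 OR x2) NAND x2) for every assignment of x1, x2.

x1 | x2 | Output
----------------
0 | 0 | 1
0 | 1 | 0
1 | 0 | 1
1 | 1 | 0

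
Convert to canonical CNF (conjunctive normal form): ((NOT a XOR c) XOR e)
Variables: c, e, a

(c OR e OR NOT a) AND (c OR NOT e OR a) AND (NOT c OR e OR a) AND (NOT c OR NOT e OR NOT a)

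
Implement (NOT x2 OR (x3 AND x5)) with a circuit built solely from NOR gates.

(((x2 NOR x2) NOR ((x3 NOR x3) NOR (x5 NOR x5))) NOR ((x2 NOR x2) NOR ((x3 NOR x3) NOR (x5 NOR x5))))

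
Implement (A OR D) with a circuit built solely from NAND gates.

((A NAND A) NAND (D NAND D))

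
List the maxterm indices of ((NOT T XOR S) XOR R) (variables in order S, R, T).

ΠM(1, 2, 4, 7) = (S OR R OR NOT T) AND (S OR NOT R OR T) AND (NOT S OR R OR T) AND (NOT S OR NOT R OR NOT T)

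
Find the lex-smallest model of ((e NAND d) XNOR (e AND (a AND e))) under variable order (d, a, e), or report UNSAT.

d=0, a=1, e=1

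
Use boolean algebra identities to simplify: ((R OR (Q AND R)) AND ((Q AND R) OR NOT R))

By distribution ((E OR v) AND (E OR NOT v) = E):
= (Q AND R)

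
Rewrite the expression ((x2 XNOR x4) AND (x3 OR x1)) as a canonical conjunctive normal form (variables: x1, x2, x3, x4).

(x1 OR x2 OR x3 OR x4) AND (x1 OR x2 OR x3 OR NOT x4) AND (x1 OR x2 OR NOT x3 OR NOT x4) AND (x1 OR NOT x2 OR x3 OR x4) AND (x1 OR NOT x2 OR x3 OR NOT x4) AND (x1 OR NOT x2 OR NOT x3 OR x4) AND (NOT x1 OR x2 OR x3 OR NOT x4) AND (NOT x1 OR x2 OR NOT x3 OR NOT x4) AND (NOT x1 OR NOT x2 OR x3 OR x4) AND (NOT x1 OR NOT x2 OR NOT x3 OR x4)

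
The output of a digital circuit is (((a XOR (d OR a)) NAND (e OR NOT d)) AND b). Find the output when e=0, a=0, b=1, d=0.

Substituting: (((0 XOR (0 OR 0)) NAND (0 OR NOT 0)) AND 1)
= 1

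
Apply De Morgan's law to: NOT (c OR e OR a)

NOT c AND NOT e AND NOT a
De Morgan's: NOT(OR of terms) = AND of negations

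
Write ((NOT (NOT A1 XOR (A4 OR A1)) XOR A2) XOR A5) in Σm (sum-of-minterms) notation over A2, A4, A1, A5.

Σm(1, 3, 4, 7, 8, 10, 13, 14) = (NOT A2 AND NOT A4 AND NOT A1 AND A5) OR (NOT A2 AND NOT A4 AND A1 AND A5) OR (NOT A2 AND A4 AND NOT A1 AND NOT A5) OR (NOT A2 AND A4 AND A1 AND A5) OR (A2 AND NOT A4 AND NOT A1 AND NOT A5) OR (A2 AND NOT A4 AND A1 AND NOT A5) OR (A2 AND A4 AND NOT A1 AND A5) OR (A2 AND A4 AND A1 AND NOT A5)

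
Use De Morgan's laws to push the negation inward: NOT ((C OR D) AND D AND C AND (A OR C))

NOT (C OR D) OR NOT D OR NOT C OR NOT (A OR C)
De Morgan's: NOT(AND of terms) = OR of negations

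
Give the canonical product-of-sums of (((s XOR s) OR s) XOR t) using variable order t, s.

ΠM(0, 3) = (t OR s) AND (NOT t OR NOT s)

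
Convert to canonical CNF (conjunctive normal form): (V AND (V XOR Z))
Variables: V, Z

(V OR Z) AND (V OR NOT Z) AND (NOT V OR NOT Z)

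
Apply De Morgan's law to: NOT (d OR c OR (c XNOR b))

NOT d AND NOT c AND NOT (c XNOR b)
De Morgan's: NOT(OR of terms) = AND of negations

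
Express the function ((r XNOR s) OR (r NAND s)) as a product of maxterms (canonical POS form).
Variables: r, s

ΠM() = TRUE (no maxterms)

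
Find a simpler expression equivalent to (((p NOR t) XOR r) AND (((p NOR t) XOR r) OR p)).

By absorption (E AND (E OR v) = E):
= ((p NOR t) XOR r)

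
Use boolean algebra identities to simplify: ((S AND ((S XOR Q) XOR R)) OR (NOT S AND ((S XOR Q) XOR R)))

By distribution ((E AND v) OR (E AND NOT v) = E):
= ((S XOR Q) XOR R)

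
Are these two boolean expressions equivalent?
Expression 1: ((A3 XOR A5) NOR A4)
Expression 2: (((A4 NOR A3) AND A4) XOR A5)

No. Counterexample: with A3=0, A4=0, A5=0, Expression 1 = 1 but Expression 2 = 0.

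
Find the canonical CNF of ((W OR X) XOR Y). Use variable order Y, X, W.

(Y OR X OR W) AND (NOT Y OR X OR NOT W) AND (NOT Y OR NOT X OR W) AND (NOT Y OR NOT X OR NOT W)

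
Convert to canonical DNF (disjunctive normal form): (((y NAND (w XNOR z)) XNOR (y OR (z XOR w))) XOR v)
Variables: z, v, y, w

(NOT z AND NOT v AND NOT y AND w) OR (NOT z AND NOT v AND y AND w) OR (NOT z AND v AND NOT y AND NOT w) OR (NOT z AND v AND y AND NOT w) OR (z AND NOT v AND NOT y AND NOT w) OR (z AND NOT v AND y AND NOT w) OR (z AND v AND NOT y AND w) OR (z AND v AND y AND w)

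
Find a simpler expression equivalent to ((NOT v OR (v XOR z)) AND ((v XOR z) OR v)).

By distribution ((E OR v) AND (E OR NOT v) = E):
= (v XOR z)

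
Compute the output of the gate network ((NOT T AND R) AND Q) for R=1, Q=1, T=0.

Substituting: ((NOT 0 AND 1) AND 1)
= 1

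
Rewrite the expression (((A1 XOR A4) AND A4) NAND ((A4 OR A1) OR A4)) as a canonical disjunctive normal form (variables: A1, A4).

(NOT A1 AND NOT A4) OR (A1 AND NOT A4) OR (A1 AND A4)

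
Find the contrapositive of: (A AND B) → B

Contrapositive: NOT B → NOT (A AND B)
Note: A statement and its contrapositive are logically equivalent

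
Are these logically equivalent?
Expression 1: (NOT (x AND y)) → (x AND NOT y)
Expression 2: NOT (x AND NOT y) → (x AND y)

Yes, Contrapositive is always equivalent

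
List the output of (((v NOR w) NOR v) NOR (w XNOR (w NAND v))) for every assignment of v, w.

v | w | Output
--------------
0 | 0 | 1
0 | 1 | 0
1 | 0 | 1
1 | 1 | 1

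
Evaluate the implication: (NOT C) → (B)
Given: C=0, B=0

Antecedent (NOT C) = 1; consequent (B) = 0.
1 → 0 = 0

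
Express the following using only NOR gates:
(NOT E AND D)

(((E NOR E) NOR (E NOR E)) NOR (D NOR D))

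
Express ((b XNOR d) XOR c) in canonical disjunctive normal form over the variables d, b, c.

(NOT d AND NOT b AND NOT c) OR (NOT d AND b AND c) OR (d AND NOT b AND c) OR (d AND b AND NOT c)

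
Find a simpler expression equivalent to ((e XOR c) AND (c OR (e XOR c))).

By absorption (E AND (E OR v) = E):
= (e XOR c)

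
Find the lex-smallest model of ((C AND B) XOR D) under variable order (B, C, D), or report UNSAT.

B=0, C=0, D=1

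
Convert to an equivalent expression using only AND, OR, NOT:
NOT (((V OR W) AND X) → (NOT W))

((V OR W) AND X) AND W
(Negated implication: NOT(A → B) = A AND NOT B)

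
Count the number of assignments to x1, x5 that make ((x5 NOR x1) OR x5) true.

Satisfying assignments: (0,0), (0,1), (1,1)
Count: 3 out of 4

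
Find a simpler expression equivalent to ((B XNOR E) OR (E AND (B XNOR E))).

By absorption (E OR (E AND v) = E):
= (B XNOR E)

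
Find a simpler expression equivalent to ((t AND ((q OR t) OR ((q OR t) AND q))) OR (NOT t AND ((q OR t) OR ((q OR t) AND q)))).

By distribution ((E AND v) OR (E AND NOT v) = E) then absorption (E OR (E AND v) = E):
= (q OR t)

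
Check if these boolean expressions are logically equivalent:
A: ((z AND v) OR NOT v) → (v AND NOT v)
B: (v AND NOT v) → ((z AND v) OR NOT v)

No, Converse is not equivalent to original (counterexample: v=0, z=0)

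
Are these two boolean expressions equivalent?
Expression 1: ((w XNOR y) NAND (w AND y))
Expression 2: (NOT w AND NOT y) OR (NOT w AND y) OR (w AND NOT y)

Yes, they are equivalent — the two output columns agree on all 4 assignments:
w | y | Expression 1 | Expression 2
-----------------------------------
0 | 0 | 1 | 1
0 | 1 | 1 | 1
1 | 0 | 1 | 1
1 | 1 | 0 | 0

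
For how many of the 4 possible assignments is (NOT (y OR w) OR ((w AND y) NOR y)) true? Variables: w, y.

Satisfying assignments: (0,0), (1,0)
Count: 2 out of 4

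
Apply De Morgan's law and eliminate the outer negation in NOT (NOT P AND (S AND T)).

P OR NOT (S AND T)
De Morgan's: NOT(AND of terms) = OR of negations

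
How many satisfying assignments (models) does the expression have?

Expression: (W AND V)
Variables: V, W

Satisfying assignments: (1,1)
Count: 1 out of 4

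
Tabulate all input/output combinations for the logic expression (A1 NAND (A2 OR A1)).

A2 | A1 | Output
----------------
0 | 0 | 1
0 | 1 | 0
1 | 0 | 1
1 | 1 | 0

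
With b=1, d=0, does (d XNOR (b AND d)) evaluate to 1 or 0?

Substituting: (0 XNOR (1 AND 0))
= 1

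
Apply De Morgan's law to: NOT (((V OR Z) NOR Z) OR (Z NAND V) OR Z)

NOT ((V OR Z) NOR Z) AND NOT (Z NAND V) AND NOT Z
De Morgan's: NOT(OR of terms) = AND of negations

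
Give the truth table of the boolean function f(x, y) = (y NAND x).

x | y | Output
--------------
0 | 0 | 1
0 | 1 | 1
1 | 0 | 1
1 | 1 | 0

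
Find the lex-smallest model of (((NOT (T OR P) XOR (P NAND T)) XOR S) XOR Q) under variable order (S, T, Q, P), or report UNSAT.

S=0, T=0, Q=0, P=1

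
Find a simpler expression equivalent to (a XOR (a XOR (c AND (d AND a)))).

By XOR self-cancellation ((E XOR v) XOR v = E):
= (c AND (d AND a))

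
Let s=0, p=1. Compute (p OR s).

Substituting: (1 OR 0)
= 1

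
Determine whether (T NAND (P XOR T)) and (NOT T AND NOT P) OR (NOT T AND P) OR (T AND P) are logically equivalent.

Yes, they are equivalent — the two output columns agree on all 4 assignments:
T | P | Expression 1 | Expression 2
-----------------------------------
0 | 0 | 1 | 1
0 | 1 | 1 | 1
1 | 0 | 0 | 0
1 | 1 | 1 | 1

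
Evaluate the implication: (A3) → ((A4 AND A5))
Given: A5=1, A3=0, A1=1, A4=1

Antecedent (A3) = 0; consequent ((A4 AND A5)) = 1.
0 → 1 = 1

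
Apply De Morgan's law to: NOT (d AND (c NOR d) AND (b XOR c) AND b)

NOT d OR NOT (c NOR d) OR NOT (b XOR c) OR NOT b
De Morgan's: NOT(AND of terms) = OR of negations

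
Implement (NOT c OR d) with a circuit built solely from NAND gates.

(((c NAND c) NAND (c NAND c)) NAND (d NAND d))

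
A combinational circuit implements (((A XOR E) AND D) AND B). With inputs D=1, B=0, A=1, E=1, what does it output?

Substituting: (((1 XOR 1) AND 1) AND 0)
= 0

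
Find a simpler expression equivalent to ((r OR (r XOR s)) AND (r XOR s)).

By absorption (E AND (E OR v) = E):
= (r XOR s)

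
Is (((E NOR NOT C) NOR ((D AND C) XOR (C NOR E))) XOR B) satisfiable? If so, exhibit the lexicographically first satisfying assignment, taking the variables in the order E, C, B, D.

E=0, C=0, B=1, D=0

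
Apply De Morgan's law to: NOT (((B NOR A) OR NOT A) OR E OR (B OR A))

NOT ((B NOR A) OR NOT A) AND NOT E AND NOT (B OR A)
De Morgan's: NOT(OR of terms) = AND of negations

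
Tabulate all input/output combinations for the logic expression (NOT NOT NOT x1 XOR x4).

x4 | x1 | Output
----------------
0 | 0 | 1
0 | 1 | 0
1 | 0 | 0
1 | 1 | 1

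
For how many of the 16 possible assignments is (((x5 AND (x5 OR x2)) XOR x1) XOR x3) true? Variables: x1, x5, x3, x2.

Satisfying assignments: (0,0,1,0), (0,0,1,1), (0,1,0,0), (0,1,0,1), (1,0,0,0), (1,0,0,1), (1,1,1,0), (1,1,1,1)
Count: 8 out of 16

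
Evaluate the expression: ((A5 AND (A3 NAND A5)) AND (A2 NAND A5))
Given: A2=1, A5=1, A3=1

Substituting: ((1 AND (1 NAND 1)) AND (1 NAND 1))
= 0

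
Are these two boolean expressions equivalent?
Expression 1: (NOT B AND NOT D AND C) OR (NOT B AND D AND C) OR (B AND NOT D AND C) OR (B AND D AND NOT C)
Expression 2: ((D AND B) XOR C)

Yes, they are equivalent — the two output columns agree on all 8 assignments:
B | D | C | Expression 1 | Expression 2
---------------------------------------
0 | 0 | 0 | 0 | 0
0 | 0 | 1 | 1 | 1
0 | 1 | 0 | 0 | 0
0 | 1 | 1 | 1 | 1
1 | 0 | 0 | 0 | 0
1 | 0 | 1 | 1 | 1
1 | 1 | 0 | 1 | 1
1 | 1 | 1 | 0 | 0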